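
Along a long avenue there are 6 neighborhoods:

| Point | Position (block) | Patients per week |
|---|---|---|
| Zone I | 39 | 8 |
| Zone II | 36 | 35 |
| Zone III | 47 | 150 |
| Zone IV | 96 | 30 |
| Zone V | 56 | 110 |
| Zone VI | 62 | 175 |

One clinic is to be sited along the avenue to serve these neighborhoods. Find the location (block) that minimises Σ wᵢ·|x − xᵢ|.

For a sum of weighted absolute distances on a line, the optimum is the weighted median (not the mean). Total weight W = 508; half-weight = 254.
Sort by position and accumulate weight:
  block 36 (Zone II, w=35) → cum 35
  block 39 (Zone I, w=8) → cum 43
  block 47 (Zone III, w=150) → cum 193
  block 56 (Zone V, w=110) → cum 303  ≥ 254 → median here
  block 62 (Zone VI, w=175) → cum 478
  block 96 (Zone IV, w=30) → cum 508
Optimal location: block 56.

x = 56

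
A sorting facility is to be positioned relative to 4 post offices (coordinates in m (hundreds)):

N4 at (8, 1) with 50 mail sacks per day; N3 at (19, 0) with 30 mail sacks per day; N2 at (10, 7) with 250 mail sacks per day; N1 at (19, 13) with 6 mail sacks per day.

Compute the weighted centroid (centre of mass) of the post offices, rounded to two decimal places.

(10.67, 5.59)

The minimiser of Σwᵢ‖p−pᵢ‖² is the weighted centroid p* = (Σwᵢpᵢ)/(Σwᵢ).
Σwᵢ = 336.
Σwᵢxᵢ = 50·8 + 30·19 + 250·10 + 6·19 = 3584.
Σwᵢyᵢ = 50·1 + 30·0 + 250·7 + 6·13 = 1878.
x* = 3584/336 = 10.67, y* = 1878/336 = 5.59.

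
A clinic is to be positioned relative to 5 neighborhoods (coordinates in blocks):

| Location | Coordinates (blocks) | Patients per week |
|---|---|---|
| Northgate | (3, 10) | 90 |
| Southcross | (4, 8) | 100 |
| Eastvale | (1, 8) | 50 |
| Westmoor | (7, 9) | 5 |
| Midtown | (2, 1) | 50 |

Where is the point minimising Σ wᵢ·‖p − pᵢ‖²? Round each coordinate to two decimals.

The minimiser of Σwᵢ‖p−pᵢ‖² is the weighted centroid p* = (Σwᵢpᵢ)/(Σwᵢ).
Σwᵢ = 295.
Σwᵢxᵢ = 90·3 + 100·4 + 50·1 + 5·7 + 50·2 = 855.
Σwᵢyᵢ = 90·10 + 100·8 + 50·8 + 5·9 + 50·1 = 2195.
x* = 855/295 = 2.90, y* = 2195/295 = 7.44.

(2.90, 7.44)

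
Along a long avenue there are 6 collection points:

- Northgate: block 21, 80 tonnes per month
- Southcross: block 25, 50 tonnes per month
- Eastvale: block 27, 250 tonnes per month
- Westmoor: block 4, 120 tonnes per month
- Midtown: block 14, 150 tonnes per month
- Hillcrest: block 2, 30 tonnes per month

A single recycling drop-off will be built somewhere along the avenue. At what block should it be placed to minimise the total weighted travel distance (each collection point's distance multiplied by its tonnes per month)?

For a sum of weighted absolute distances on a line, the optimum is the weighted median (not the mean). Total weight W = 680; half-weight = 340.
Sort by position and accumulate weight:
  block 2 (Hillcrest, w=30) → cum 30
  block 4 (Westmoor, w=120) → cum 150
  block 14 (Midtown, w=150) → cum 300
  block 21 (Northgate, w=80) → cum 380  ≥ 340 → median here
  block 25 (Southcross, w=50) → cum 430
  block 27 (Eastvale, w=250) → cum 680
Optimal location: block 21.

x = 21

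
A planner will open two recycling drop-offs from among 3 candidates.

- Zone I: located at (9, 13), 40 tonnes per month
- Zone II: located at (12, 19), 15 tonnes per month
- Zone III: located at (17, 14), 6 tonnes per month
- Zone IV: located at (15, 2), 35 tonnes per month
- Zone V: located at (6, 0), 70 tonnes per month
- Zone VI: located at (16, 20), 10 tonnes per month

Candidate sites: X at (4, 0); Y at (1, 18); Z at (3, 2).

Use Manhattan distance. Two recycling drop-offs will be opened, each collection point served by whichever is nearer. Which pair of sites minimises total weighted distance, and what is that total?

{X, Y}, total 1585

Evaluate every pair (each demand assigned to the nearer of the two):
  {X, Y}: total = 1585
  {Y, Z}: total = 1760
  {X, Z}: total = 2096
Best pair: {X, Y} with total 1585.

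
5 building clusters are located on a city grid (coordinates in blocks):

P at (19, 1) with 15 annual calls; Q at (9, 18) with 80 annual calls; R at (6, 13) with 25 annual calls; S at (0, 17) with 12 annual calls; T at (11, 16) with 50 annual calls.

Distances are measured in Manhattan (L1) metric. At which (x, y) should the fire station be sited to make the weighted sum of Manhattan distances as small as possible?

(9, 17)

Manhattan distance separates: Σwᵢ(|x−xᵢ|+|y−yᵢ|) = Σwᵢ|x−xᵢ| + Σwᵢ|y−yᵢ|, so x and y are optimised independently as 1-D weighted medians.
Total weight W = 182; half = 91.
x-coordinate, sorted with cumulative weight:
  x=0 (S, w=12) cum 12
  x=6 (R, w=25) cum 37
  x=9 (Q, w=80) cum 117  ← median
  x=11 (T, w=50) cum 167
  x=19 (P, w=15) cum 182
⇒ x* = 9
y-coordinate, sorted with cumulative weight:
  y=1 (P, w=15) cum 15
  y=13 (R, w=25) cum 40
  y=16 (T, w=50) cum 90
  y=17 (S, w=12) cum 102  ← median
  y=18 (Q, w=80) cum 182
⇒ y* = 17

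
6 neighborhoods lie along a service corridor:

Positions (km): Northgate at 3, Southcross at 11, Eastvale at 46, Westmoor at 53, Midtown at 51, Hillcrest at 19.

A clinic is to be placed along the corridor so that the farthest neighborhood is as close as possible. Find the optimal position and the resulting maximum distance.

The 1-center on a line is the midpoint of the two extreme points: leftmost at 3, rightmost at 53.
Optimal location = (3 + 53)/2 = 28; maximum distance = (53 − 3)/2 = 25.

location 28, max distance 25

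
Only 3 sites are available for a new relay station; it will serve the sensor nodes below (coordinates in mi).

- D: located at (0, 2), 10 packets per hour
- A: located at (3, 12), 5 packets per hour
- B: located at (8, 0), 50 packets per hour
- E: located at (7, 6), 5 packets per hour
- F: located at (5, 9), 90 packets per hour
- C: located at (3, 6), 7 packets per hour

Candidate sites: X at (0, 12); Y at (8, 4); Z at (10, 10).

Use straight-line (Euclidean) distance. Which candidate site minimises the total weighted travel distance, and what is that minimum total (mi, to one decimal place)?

Y, total 903.3 mi

Total weighted distance at each candidate:
  X (0, 12): total = 1454.0
  Y (8, 4): total = 903.3
  Z (10, 10): total = 1214.7
Minimum is at Y with total 903.3 mi.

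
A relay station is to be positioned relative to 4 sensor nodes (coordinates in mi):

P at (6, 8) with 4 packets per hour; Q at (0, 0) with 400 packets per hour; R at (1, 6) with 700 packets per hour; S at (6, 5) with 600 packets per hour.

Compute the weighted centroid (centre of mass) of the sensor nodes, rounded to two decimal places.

The minimiser of Σwᵢ‖p−pᵢ‖² is the weighted centroid p* = (Σwᵢpᵢ)/(Σwᵢ).
Σwᵢ = 1704.
Σwᵢxᵢ = 4·6 + 400·0 + 700·1 + 600·6 = 4324.
Σwᵢyᵢ = 4·8 + 400·0 + 700·6 + 600·5 = 7232.
x* = 4324/1704 = 2.54, y* = 7232/1704 = 4.24.

(2.54, 4.24)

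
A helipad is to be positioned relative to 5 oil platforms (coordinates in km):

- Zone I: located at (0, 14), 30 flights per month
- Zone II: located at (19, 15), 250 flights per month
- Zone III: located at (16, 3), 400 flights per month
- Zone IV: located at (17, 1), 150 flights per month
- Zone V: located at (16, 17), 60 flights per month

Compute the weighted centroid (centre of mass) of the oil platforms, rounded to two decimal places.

(16.47, 7.35)

The minimiser of Σwᵢ‖p−pᵢ‖² is the weighted centroid p* = (Σwᵢpᵢ)/(Σwᵢ).
Σwᵢ = 890.
Σwᵢxᵢ = 30·0 + 250·19 + 400·16 + 150·17 + 60·16 = 14660.
Σwᵢyᵢ = 30·14 + 250·15 + 400·3 + 150·1 + 60·17 = 6540.
x* = 14660/890 = 16.47, y* = 6540/890 = 7.35.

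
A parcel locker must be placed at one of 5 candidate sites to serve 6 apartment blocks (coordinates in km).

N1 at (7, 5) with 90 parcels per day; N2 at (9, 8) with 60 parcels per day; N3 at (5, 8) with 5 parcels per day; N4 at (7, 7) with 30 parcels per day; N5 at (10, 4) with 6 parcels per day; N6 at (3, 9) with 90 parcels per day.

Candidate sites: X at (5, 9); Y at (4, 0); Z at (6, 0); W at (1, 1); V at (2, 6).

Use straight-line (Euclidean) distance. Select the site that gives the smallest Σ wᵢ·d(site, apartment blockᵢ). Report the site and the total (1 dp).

Total weighted distance at each candidate:
  X (5, 9): total = 962.2
  Y (4, 0): total = 2217.9
  Z (6, 0): total = 2111.8
  W (1, 1): total = 2380.8
  V (2, 6): total = 1400.8
Minimum is at X with total 962.2 km.

X, total 962.2 km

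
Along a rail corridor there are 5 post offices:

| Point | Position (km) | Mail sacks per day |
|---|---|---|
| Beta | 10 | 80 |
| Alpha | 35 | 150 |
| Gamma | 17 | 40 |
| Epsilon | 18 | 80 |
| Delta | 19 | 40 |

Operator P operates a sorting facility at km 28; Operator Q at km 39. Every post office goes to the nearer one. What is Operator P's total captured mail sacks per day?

The indifferent point is the midpoint (28+39)/2 = 33.5; post offices left of it (closer to Operator P at 28) go to Operator P, those right go to Operator Q.
  Beta at 10 (w=80) → Operator P
  Gamma at 17 (w=40) → Operator P
  Epsilon at 18 (w=80) → Operator P
  Delta at 19 (w=40) → Operator P
  Alpha at 35 (w=150) → Operator Q
Operator P captures 240; Operator Q captures 150.

240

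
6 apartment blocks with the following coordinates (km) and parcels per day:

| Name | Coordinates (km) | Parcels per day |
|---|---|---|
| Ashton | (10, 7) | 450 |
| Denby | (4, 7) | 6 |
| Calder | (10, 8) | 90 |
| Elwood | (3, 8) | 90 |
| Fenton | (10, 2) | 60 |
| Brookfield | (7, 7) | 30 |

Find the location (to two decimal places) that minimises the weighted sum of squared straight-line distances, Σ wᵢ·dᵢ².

The minimiser of Σwᵢ‖p−pᵢ‖² is the weighted centroid p* = (Σwᵢpᵢ)/(Σwᵢ).
Σwᵢ = 726.
Σwᵢxᵢ = 450·10 + 6·4 + 90·10 + 90·3 + 60·10 + 30·7 = 6504.
Σwᵢyᵢ = 450·7 + 6·7 + 90·8 + 90·8 + 60·2 + 30·7 = 4962.
x* = 6504/726 = 8.96, y* = 4962/726 = 6.83.

(8.96, 6.83)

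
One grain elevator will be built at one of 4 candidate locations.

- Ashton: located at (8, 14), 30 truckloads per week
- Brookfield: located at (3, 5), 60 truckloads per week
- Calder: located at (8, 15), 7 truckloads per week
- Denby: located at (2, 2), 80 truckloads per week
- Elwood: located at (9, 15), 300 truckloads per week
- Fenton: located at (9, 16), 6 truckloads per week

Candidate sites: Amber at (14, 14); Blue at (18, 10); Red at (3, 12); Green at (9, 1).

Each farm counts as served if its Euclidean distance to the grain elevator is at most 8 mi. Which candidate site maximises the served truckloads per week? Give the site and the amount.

Red, covering 403

Coverage radius r = 8 mi; a point is covered iff (Δx)²+(Δy)² ≤ 8² = 64.
  Amber (14, 14): covers {Ashton, Calder, Elwood, Fenton} → 343
  Blue (18, 10): covers {none} → 0
  Red (3, 12): covers {Ashton, Brookfield, Calder, Elwood, Fenton} → 403
  Green (9, 1): covers {Brookfield, Denby} → 140
Maximum coverage at Red: 403 truckloads per week.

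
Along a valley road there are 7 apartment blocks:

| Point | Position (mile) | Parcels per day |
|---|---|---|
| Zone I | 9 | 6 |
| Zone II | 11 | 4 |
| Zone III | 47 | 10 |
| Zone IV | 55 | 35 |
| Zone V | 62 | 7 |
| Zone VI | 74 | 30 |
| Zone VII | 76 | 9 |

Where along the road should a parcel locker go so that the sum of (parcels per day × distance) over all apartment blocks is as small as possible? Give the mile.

For a sum of weighted absolute distances on a line, the optimum is the weighted median (not the mean). Total weight W = 101; half-weight = 50.5.
Sort by position and accumulate weight:
  mile 9 (Zone I, w=6) → cum 6
  mile 11 (Zone II, w=4) → cum 10
  mile 47 (Zone III, w=10) → cum 20
  mile 55 (Zone IV, w=35) → cum 55  ≥ 50.5 → median here
  mile 62 (Zone V, w=7) → cum 62
  mile 74 (Zone VI, w=30) → cum 92
  mile 76 (Zone VII, w=9) → cum 101
Optimal location: mile 55.

x = 55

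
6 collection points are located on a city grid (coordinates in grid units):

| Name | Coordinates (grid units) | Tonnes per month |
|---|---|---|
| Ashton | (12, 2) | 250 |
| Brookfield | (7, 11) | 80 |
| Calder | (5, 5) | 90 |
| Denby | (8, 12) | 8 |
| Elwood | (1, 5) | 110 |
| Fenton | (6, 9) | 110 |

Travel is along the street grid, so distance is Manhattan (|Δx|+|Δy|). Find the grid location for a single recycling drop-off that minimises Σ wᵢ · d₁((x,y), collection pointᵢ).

(7, 5)

Manhattan distance separates: Σwᵢ(|x−xᵢ|+|y−yᵢ|) = Σwᵢ|x−xᵢ| + Σwᵢ|y−yᵢ|, so x and y are optimised independently as 1-D weighted medians.
Total weight W = 648; half = 324.
x-coordinate, sorted with cumulative weight:
  x=1 (Elwood, w=110) cum 110
  x=5 (Calder, w=90) cum 200
  x=6 (Fenton, w=110) cum 310
  x=7 (Brookfield, w=80) cum 390  ← median
  x=8 (Denby, w=8) cum 398
  x=12 (Ashton, w=250) cum 648
⇒ x* = 7
y-coordinate, sorted with cumulative weight:
  y=2 (Ashton, w=250) cum 250
  y=5 (Calder, w=90) cum 340  ← median
  y=5 (Elwood, w=110) cum 450
  y=9 (Fenton, w=110) cum 560
  y=11 (Brookfield, w=80) cum 640
  y=12 (Denby, w=8) cum 648
⇒ y* = 5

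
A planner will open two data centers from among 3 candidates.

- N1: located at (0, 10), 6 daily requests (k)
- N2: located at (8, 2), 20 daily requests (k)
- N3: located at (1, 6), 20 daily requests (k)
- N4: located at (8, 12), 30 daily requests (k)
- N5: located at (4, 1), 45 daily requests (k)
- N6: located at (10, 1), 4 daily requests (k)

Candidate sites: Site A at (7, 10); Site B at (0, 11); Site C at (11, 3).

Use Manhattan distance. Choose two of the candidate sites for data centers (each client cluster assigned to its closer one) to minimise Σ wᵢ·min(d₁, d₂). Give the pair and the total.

{Site A, Site C}, total 829

Evaluate every pair (each demand assigned to the nearer of the two):
  {Site A, Site C}: total = 829
  {Site B, Site C}: total = 893
  {Site A, Site B}: total = 984
Best pair: {Site A, Site C} with total 829.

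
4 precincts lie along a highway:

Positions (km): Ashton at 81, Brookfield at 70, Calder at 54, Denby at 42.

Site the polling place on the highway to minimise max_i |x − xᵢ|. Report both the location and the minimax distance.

location 61.5, max distance 19.5

The 1-center on a line is the midpoint of the two extreme points: leftmost at 42, rightmost at 81.
Optimal location = (42 + 81)/2 = 61.5; maximum distance = (81 − 42)/2 = 19.5.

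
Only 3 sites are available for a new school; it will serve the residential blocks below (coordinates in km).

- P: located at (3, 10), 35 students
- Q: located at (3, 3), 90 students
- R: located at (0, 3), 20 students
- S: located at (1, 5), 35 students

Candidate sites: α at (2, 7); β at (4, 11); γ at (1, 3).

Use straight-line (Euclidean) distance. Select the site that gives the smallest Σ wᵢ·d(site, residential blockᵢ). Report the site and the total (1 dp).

γ, total 524.8 km

Total weighted distance at each candidate:
  α (2, 7): total = 649.5
  β (4, 11): total = 1188.8
  γ (1, 3): total = 524.8
Minimum is at γ with total 524.8 km.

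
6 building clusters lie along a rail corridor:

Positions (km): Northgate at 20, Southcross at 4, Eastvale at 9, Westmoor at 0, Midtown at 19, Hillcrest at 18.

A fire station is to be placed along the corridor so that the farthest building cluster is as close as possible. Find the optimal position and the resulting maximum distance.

The 1-center on a line is the midpoint of the two extreme points: leftmost at 0, rightmost at 20.
Optimal location = (0 + 20)/2 = 10; maximum distance = (20 − 0)/2 = 10.

location 10, max distance 10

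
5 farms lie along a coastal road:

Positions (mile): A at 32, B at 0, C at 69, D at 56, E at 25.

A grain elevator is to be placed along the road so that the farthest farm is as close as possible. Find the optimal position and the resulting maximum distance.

The 1-center on a line is the midpoint of the two extreme points: leftmost at 0, rightmost at 69.
Optimal location = (0 + 69)/2 = 34.5; maximum distance = (69 − 0)/2 = 34.5.

location 34.5, max distance 34.5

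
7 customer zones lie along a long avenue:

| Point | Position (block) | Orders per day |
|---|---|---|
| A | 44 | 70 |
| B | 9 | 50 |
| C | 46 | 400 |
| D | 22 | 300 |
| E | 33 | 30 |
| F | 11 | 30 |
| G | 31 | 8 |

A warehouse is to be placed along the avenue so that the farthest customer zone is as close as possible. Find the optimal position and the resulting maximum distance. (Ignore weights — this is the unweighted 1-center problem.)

location 27.5, max distance 18.5

The 1-center on a line is the midpoint of the two extreme points: leftmost at 9, rightmost at 46.
Optimal location = (9 + 46)/2 = 27.5; maximum distance = (46 − 9)/2 = 18.5.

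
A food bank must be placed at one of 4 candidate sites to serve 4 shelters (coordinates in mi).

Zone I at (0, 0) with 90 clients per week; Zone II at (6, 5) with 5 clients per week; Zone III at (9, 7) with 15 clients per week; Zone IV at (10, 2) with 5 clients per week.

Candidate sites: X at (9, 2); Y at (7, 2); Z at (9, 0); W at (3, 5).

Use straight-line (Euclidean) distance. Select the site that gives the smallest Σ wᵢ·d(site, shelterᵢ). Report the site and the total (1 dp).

W, total 672.7 mi

Total weighted distance at each candidate:
  X (9, 2): total = 931.0
  Y (7, 2): total = 766.8
  Z (9, 0): total = 955.3
  W (3, 5): total = 672.7
Minimum is at W with total 672.7 mi.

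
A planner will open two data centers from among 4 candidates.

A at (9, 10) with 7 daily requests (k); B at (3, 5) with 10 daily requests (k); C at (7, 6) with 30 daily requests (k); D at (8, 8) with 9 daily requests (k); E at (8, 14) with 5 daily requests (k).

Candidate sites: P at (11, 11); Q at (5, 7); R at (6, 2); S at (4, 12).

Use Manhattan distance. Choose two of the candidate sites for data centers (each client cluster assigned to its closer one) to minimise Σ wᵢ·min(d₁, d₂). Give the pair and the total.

{P, Q}, total 217

Evaluate every pair (each demand assigned to the nearer of the two):
  {P, Q}: total = 217
  {Q, S}: total = 245
  {Q, R}: total = 265
  {P, R}: total = 315
  {R, S}: total = 361
  {P, S}: total = 455
Best pair: {P, Q} with total 217.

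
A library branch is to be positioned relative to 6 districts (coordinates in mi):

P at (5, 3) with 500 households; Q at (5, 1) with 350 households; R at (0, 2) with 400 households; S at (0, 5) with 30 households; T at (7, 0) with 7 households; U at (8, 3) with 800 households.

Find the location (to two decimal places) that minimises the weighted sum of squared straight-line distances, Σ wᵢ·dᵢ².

The minimiser of Σwᵢ‖p−pᵢ‖² is the weighted centroid p* = (Σwᵢpᵢ)/(Σwᵢ).
Σwᵢ = 2087.
Σwᵢxᵢ = 500·5 + 350·5 + 400·0 + 30·0 + 7·7 + 800·8 = 10699.
Σwᵢyᵢ = 500·3 + 350·1 + 400·2 + 30·5 + 7·0 + 800·3 = 5200.
x* = 10699/2087 = 5.13, y* = 5200/2087 = 2.49.

(5.13, 2.49)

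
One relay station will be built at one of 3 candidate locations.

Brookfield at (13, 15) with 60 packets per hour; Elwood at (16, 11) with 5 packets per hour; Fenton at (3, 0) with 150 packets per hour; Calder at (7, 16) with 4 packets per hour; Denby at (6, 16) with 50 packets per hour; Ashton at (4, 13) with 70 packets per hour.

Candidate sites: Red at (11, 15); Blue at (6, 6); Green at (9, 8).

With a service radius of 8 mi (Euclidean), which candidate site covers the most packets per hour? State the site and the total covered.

Blue, covering 220

Coverage radius r = 8 mi; a point is covered iff (Δx)²+(Δy)² ≤ 8² = 64.
  Red (11, 15): covers {Brookfield, Elwood, Calder, Denby, Ashton} → 189
  Blue (6, 6): covers {Fenton, Ashton} → 220
  Green (9, 8): covers {Elwood, Ashton} → 75
Maximum coverage at Blue: 220 packets per hour.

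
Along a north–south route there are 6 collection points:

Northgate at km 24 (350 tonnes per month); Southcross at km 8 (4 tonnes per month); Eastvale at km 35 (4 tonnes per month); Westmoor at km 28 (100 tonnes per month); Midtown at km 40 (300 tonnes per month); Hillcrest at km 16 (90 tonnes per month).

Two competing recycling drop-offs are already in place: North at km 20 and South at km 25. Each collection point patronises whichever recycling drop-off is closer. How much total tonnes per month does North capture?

The indifferent point is the midpoint (20+25)/2 = 22.5; collection points left of it (closer to North at 20) go to North, those right go to South.
  Southcross at 8 (w=4) → North
  Hillcrest at 16 (w=90) → North
  Northgate at 24 (w=350) → South
  Westmoor at 28 (w=100) → South
  Eastvale at 35 (w=4) → South
  Midtown at 40 (w=300) → South
North captures 94; South captures 754.

94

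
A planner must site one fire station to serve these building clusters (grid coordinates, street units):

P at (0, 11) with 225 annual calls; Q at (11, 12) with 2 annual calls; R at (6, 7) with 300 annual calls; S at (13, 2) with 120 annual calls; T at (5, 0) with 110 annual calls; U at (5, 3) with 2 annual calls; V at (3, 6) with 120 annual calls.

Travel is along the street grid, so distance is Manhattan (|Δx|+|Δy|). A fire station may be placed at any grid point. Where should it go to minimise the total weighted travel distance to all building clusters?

Manhattan distance separates: Σwᵢ(|x−xᵢ|+|y−yᵢ|) = Σwᵢ|x−xᵢ| + Σwᵢ|y−yᵢ|, so x and y are optimised independently as 1-D weighted medians.
Total weight W = 879; half = 439.5.
x-coordinate, sorted with cumulative weight:
  x=0 (P, w=225) cum 225
  x=3 (V, w=120) cum 345
  x=5 (T, w=110) cum 455  ← median
  x=5 (U, w=2) cum 457
  x=6 (R, w=300) cum 757
  x=11 (Q, w=2) cum 759
  x=13 (S, w=120) cum 879
⇒ x* = 5
y-coordinate, sorted with cumulative weight:
  y=0 (T, w=110) cum 110
  y=2 (S, w=120) cum 230
  y=3 (U, w=2) cum 232
  y=6 (V, w=120) cum 352
  y=7 (R, w=300) cum 652  ← median
  y=11 (P, w=225) cum 877
  y=12 (Q, w=2) cum 879
⇒ y* = 7

(5, 7)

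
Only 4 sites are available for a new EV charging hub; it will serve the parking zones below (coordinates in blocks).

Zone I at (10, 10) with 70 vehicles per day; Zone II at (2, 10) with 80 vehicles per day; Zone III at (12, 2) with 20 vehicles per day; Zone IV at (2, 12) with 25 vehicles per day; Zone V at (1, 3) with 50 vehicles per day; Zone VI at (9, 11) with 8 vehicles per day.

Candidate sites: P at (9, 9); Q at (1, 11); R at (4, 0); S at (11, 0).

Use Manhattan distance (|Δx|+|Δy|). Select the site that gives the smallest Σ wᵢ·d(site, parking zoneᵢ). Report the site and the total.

Q, total 1774 blocks

Total weighted distance at each candidate:
  P (9, 9): total = 1946
  Q (1, 11): total = 1774
  R (4, 0): total = 3058
  S (11, 0): total = 3629
Minimum is at Q with total 1774 blocks.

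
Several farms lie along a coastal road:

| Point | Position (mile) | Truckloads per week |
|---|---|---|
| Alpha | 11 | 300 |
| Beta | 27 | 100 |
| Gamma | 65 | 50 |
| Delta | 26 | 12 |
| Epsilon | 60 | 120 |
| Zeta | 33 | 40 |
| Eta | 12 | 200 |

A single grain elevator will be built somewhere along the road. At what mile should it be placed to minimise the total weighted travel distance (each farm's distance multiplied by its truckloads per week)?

For a sum of weighted absolute distances on a line, the optimum is the weighted median (not the mean). Total weight W = 822; half-weight = 411.
Sort by position and accumulate weight:
  mile 11 (Alpha, w=300) → cum 300
  mile 12 (Eta, w=200) → cum 500  ≥ 411 → median here
  mile 26 (Delta, w=12) → cum 512
  mile 27 (Beta, w=100) → cum 612
  mile 33 (Zeta, w=40) → cum 652
  mile 60 (Epsilon, w=120) → cum 772
  mile 65 (Gamma, w=50) → cum 822
Optimal location: mile 12.

x = 12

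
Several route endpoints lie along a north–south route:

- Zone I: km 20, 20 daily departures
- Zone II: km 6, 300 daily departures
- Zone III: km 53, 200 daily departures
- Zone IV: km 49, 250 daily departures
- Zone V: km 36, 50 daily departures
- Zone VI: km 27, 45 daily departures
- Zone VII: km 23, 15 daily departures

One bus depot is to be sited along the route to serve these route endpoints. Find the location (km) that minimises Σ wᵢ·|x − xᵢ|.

For a sum of weighted absolute distances on a line, the optimum is the weighted median (not the mean). Total weight W = 880; half-weight = 440.
Sort by position and accumulate weight:
  km 6 (Zone II, w=300) → cum 300
  km 20 (Zone I, w=20) → cum 320
  km 23 (Zone VII, w=15) → cum 335
  km 27 (Zone VI, w=45) → cum 380
  km 36 (Zone V, w=50) → cum 430
  km 49 (Zone IV, w=250) → cum 680  ≥ 440 → median here
  km 53 (Zone III, w=200) → cum 880
Optimal location: km 49.

x = 49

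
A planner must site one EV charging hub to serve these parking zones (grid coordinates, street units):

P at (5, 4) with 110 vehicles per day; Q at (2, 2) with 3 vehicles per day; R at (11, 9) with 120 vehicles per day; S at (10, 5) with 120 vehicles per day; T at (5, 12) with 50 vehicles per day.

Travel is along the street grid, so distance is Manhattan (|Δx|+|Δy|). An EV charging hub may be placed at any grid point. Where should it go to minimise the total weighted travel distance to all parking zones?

Manhattan distance separates: Σwᵢ(|x−xᵢ|+|y−yᵢ|) = Σwᵢ|x−xᵢ| + Σwᵢ|y−yᵢ|, so x and y are optimised independently as 1-D weighted medians.
Total weight W = 403; half = 201.5.
x-coordinate, sorted with cumulative weight:
  x=2 (Q, w=3) cum 3
  x=5 (P, w=110) cum 113
  x=5 (T, w=50) cum 163
  x=10 (S, w=120) cum 283  ← median
  x=11 (R, w=120) cum 403
⇒ x* = 10
y-coordinate, sorted with cumulative weight:
  y=2 (Q, w=3) cum 3
  y=4 (P, w=110) cum 113
  y=5 (S, w=120) cum 233  ← median
  y=9 (R, w=120) cum 353
  y=12 (T, w=50) cum 403
⇒ y* = 5

(10, 5)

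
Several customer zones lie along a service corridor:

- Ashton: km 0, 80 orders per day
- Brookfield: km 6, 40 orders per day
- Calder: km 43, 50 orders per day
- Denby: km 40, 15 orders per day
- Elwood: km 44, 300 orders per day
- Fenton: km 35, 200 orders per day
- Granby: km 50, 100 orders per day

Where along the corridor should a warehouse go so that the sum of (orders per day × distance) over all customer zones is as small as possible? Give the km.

x = 44

For a sum of weighted absolute distances on a line, the optimum is the weighted median (not the mean). Total weight W = 785; half-weight = 392.5.
Sort by position and accumulate weight:
  km 0 (Ashton, w=80) → cum 80
  km 6 (Brookfield, w=40) → cum 120
  km 35 (Fenton, w=200) → cum 320
  km 40 (Denby, w=15) → cum 335
  km 43 (Calder, w=50) → cum 385
  km 44 (Elwood, w=300) → cum 685  ≥ 392.5 → median here
  km 50 (Granby, w=100) → cum 785
Optimal location: km 44.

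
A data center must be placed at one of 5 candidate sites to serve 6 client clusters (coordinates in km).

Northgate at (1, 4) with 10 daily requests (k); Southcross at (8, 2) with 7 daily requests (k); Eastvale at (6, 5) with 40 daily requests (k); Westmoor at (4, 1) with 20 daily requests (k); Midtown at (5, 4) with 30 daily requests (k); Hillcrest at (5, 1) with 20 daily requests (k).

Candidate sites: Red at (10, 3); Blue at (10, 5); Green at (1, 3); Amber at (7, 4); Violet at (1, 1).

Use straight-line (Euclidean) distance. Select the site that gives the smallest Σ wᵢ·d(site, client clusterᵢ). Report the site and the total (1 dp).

Amber, total 349.2 km

Total weighted distance at each candidate:
  Red (10, 3): total = 672.3
  Blue (10, 5): total = 701.0
  Green (1, 3): total = 560.2
  Amber (7, 4): total = 349.2
  Violet (1, 1): total = 625.6
Minimum is at Amber with total 349.2 km.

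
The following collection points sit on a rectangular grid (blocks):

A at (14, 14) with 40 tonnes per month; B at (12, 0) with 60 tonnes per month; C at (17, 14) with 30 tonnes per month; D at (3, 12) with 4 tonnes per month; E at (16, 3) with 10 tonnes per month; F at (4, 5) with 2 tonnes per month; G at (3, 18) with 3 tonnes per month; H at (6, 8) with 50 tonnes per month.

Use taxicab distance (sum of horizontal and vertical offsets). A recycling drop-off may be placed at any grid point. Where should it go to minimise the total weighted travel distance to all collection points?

Manhattan distance separates: Σwᵢ(|x−xᵢ|+|y−yᵢ|) = Σwᵢ|x−xᵢ| + Σwᵢ|y−yᵢ|, so x and y are optimised independently as 1-D weighted medians.
Total weight W = 199; half = 99.5.
x-coordinate, sorted with cumulative weight:
  x=3 (D, w=4) cum 4
  x=3 (G, w=3) cum 7
  x=4 (F, w=2) cum 9
  x=6 (H, w=50) cum 59
  x=12 (B, w=60) cum 119  ← median
  x=14 (A, w=40) cum 159
  x=16 (E, w=10) cum 169
  x=17 (C, w=30) cum 199
⇒ x* = 12
y-coordinate, sorted with cumulative weight:
  y=0 (B, w=60) cum 60
  y=3 (E, w=10) cum 70
  y=5 (F, w=2) cum 72
  y=8 (H, w=50) cum 122  ← median
  y=12 (D, w=4) cum 126
  y=14 (A, w=40) cum 166
  y=14 (C, w=30) cum 196
  y=18 (G, w=3) cum 199
⇒ y* = 8

(12, 8)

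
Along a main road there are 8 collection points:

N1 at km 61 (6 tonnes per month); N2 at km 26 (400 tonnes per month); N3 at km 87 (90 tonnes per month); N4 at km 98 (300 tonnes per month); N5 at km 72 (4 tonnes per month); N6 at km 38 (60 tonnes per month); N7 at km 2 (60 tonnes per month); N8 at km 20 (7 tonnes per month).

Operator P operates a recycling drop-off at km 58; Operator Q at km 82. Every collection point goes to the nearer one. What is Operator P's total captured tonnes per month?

The indifferent point is the midpoint (58+82)/2 = 70; collection points left of it (closer to Operator P at 58) go to Operator P, those right go to Operator Q.
  N7 at 2 (w=60) → Operator P
  N8 at 20 (w=7) → Operator P
  N2 at 26 (w=400) → Operator P
  N6 at 38 (w=60) → Operator P
  N1 at 61 (w=6) → Operator P
  N5 at 72 (w=4) → Operator Q
  N3 at 87 (w=90) → Operator Q
  N4 at 98 (w=300) → Operator Q
Operator P captures 533; Operator Q captures 394.

533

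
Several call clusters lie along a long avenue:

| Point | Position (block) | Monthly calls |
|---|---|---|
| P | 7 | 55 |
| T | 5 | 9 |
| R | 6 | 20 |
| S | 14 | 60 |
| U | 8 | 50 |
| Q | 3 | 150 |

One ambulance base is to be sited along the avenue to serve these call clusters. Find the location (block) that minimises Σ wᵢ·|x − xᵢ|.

x = 6

For a sum of weighted absolute distances on a line, the optimum is the weighted median (not the mean). Total weight W = 344; half-weight = 172.
Sort by position and accumulate weight:
  block 3 (Q, w=150) → cum 150
  block 5 (T, w=9) → cum 159
  block 6 (R, w=20) → cum 179  ≥ 172 → median here
  block 7 (P, w=55) → cum 234
  block 8 (U, w=50) → cum 284
  block 14 (S, w=60) → cum 344
Optimal location: block 6.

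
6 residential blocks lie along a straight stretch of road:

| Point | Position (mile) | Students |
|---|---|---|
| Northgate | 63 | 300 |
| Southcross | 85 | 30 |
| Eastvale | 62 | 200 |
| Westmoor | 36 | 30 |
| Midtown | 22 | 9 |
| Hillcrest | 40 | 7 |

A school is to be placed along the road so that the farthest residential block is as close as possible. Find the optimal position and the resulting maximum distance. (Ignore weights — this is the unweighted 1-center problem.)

location 53.5, max distance 31.5

The 1-center on a line is the midpoint of the two extreme points: leftmost at 22, rightmost at 85.
Optimal location = (22 + 85)/2 = 53.5; maximum distance = (85 − 22)/2 = 31.5.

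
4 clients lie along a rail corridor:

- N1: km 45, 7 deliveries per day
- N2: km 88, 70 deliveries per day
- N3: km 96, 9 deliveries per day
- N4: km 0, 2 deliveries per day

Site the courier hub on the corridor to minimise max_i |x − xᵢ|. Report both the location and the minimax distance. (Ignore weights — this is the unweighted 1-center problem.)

location 48, max distance 48

The 1-center on a line is the midpoint of the two extreme points: leftmost at 0, rightmost at 96.
Optimal location = (0 + 96)/2 = 48; maximum distance = (96 − 0)/2 = 48.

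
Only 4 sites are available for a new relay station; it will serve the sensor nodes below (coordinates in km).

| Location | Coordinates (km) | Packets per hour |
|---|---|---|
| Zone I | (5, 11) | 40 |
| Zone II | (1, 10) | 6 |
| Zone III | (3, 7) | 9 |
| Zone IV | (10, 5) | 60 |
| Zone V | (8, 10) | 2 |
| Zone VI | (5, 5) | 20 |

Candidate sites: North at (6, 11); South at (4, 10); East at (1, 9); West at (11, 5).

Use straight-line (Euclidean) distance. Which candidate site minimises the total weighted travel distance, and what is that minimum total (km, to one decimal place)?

Total weighted distance at each candidate:
  North (6, 11): total = 674.4
  South (4, 10): total = 681.6
  East (1, 9): total = 928.6
  West (11, 5): total = 672.4
Minimum is at West with total 672.4 km.

West, total 672.4 km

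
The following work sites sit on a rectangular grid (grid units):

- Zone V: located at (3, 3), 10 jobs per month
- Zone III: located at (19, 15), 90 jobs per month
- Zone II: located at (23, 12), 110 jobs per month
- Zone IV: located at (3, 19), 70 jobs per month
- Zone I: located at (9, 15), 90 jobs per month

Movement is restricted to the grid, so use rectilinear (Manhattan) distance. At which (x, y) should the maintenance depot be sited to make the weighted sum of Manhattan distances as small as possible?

Manhattan distance separates: Σwᵢ(|x−xᵢ|+|y−yᵢ|) = Σwᵢ|x−xᵢ| + Σwᵢ|y−yᵢ|, so x and y are optimised independently as 1-D weighted medians.
Total weight W = 370; half = 185.
x-coordinate, sorted with cumulative weight:
  x=3 (Zone V, w=10) cum 10
  x=3 (Zone IV, w=70) cum 80
  x=9 (Zone I, w=90) cum 170
  x=19 (Zone III, w=90) cum 260  ← median
  x=23 (Zone II, w=110) cum 370
⇒ x* = 19
y-coordinate, sorted with cumulative weight:
  y=3 (Zone V, w=10) cum 10
  y=12 (Zone II, w=110) cum 120
  y=15 (Zone III, w=90) cum 210  ← median
  y=15 (Zone I, w=90) cum 300
  y=19 (Zone IV, w=70) cum 370
⇒ y* = 15

(19, 15)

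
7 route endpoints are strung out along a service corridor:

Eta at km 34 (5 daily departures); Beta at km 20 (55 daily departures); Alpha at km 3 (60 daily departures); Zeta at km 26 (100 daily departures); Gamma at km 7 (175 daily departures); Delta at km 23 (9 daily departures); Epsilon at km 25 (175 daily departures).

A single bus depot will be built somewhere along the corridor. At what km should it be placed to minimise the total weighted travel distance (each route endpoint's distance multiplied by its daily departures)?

x = 20

For a sum of weighted absolute distances on a line, the optimum is the weighted median (not the mean). Total weight W = 579; half-weight = 289.5.
Sort by position and accumulate weight:
  km 3 (Alpha, w=60) → cum 60
  km 7 (Gamma, w=175) → cum 235
  km 20 (Beta, w=55) → cum 290  ≥ 289.5 → median here
  km 23 (Delta, w=9) → cum 299
  km 25 (Epsilon, w=175) → cum 474
  km 26 (Zeta, w=100) → cum 574
  km 34 (Eta, w=5) → cum 579
Optimal location: km 20.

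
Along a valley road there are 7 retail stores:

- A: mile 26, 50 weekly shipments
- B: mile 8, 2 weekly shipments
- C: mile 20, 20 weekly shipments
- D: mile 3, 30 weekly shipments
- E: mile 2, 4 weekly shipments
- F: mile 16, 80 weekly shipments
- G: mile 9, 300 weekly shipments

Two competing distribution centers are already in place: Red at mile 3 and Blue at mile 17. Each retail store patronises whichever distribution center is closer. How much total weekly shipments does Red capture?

336

The indifferent point is the midpoint (3+17)/2 = 10; retail stores left of it (closer to Red at 3) go to Red, those right go to Blue.
  E at 2 (w=4) → Red
  D at 3 (w=30) → Red
  B at 8 (w=2) → Red
  G at 9 (w=300) → Red
  F at 16 (w=80) → Blue
  C at 20 (w=20) → Blue
  A at 26 (w=50) → Blue
Red captures 336; Blue captures 150.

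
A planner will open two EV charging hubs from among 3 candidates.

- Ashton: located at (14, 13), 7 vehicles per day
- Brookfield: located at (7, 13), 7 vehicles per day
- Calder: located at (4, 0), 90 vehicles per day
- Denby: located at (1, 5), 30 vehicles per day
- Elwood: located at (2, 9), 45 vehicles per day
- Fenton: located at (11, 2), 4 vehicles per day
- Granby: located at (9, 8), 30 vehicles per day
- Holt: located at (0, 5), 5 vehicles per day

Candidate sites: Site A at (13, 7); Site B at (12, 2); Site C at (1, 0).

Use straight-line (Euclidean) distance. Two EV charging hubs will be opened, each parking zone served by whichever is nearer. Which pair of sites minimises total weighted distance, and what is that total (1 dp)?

{Site A, Site C}, total 1100.2

Evaluate every pair (each demand assigned to the nearer of the two):
  {Site A, Site C}: total = 1100.2
  {Site B, Site C}: total = 1221.1
  {Site A, Site B}: total = 1878.8
Best pair: {Site A, Site C} with total 1100.2.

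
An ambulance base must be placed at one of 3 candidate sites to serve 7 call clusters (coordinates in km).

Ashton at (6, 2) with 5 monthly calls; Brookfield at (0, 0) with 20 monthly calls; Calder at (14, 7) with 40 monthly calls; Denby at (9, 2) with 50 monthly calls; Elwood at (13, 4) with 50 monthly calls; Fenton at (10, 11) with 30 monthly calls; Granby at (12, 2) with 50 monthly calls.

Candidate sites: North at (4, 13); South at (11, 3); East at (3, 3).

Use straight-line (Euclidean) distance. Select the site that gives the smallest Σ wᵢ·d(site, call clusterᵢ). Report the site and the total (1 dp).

South, total 989.7 km

Total weighted distance at each candidate:
  North (4, 13): total = 2904.8
  South (11, 3): total = 989.7
  East (3, 3): total = 2147.2
Minimum is at South with total 989.7 km.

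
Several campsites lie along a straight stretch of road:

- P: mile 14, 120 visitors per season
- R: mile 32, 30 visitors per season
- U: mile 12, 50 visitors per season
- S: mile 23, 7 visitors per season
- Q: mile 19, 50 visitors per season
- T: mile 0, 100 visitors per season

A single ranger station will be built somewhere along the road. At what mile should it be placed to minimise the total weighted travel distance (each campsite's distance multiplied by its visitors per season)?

x = 14

For a sum of weighted absolute distances on a line, the optimum is the weighted median (not the mean). Total weight W = 357; half-weight = 178.5.
Sort by position and accumulate weight:
  mile 0 (T, w=100) → cum 100
  mile 12 (U, w=50) → cum 150
  mile 14 (P, w=120) → cum 270  ≥ 178.5 → median here
  mile 19 (Q, w=50) → cum 320
  mile 23 (S, w=7) → cum 327
  mile 32 (R, w=30) → cum 357
Optimal location: mile 14.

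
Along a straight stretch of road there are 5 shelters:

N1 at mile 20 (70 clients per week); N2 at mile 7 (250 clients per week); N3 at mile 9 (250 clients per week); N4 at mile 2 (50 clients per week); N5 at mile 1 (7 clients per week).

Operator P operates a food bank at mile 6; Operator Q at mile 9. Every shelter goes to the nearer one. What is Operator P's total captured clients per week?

307

The indifferent point is the midpoint (6+9)/2 = 7.5; shelters left of it (closer to Operator P at 6) go to Operator P, those right go to Operator Q.
  N5 at 1 (w=7) → Operator P
  N4 at 2 (w=50) → Operator P
  N2 at 7 (w=250) → Operator P
  N3 at 9 (w=250) → Operator Q
  N1 at 20 (w=70) → Operator Q
Operator P captures 307; Operator Q captures 320.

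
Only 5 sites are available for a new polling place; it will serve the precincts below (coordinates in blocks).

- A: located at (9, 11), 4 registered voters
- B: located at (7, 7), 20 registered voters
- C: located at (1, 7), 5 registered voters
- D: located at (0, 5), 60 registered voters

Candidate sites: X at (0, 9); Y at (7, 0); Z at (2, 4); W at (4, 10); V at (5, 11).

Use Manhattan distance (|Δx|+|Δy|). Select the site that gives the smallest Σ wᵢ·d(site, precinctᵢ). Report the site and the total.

Total weighted distance at each candidate:
  X (0, 9): total = 479
  Y (7, 0): total = 977
  Z (2, 4): total = 416
  W (4, 10): total = 714
  V (5, 11): total = 836
Minimum is at Z with total 416 blocks.

Z, total 416 blocks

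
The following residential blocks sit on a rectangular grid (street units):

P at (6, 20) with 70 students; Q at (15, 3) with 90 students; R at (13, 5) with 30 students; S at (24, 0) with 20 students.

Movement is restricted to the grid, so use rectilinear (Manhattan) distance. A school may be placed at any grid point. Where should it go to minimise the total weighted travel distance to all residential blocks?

Manhattan distance separates: Σwᵢ(|x−xᵢ|+|y−yᵢ|) = Σwᵢ|x−xᵢ| + Σwᵢ|y−yᵢ|, so x and y are optimised independently as 1-D weighted medians.
Total weight W = 210; half = 105.
x-coordinate, sorted with cumulative weight:
  x=6 (P, w=70) cum 70
  x=13 (R, w=30) cum 100
  x=15 (Q, w=90) cum 190  ← median
  x=24 (S, w=20) cum 210
⇒ x* = 15
y-coordinate, sorted with cumulative weight:
  y=0 (S, w=20) cum 20
  y=3 (Q, w=90) cum 110  ← median
  y=5 (R, w=30) cum 140
  y=20 (P, w=70) cum 210
⇒ y* = 3

(15, 3)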